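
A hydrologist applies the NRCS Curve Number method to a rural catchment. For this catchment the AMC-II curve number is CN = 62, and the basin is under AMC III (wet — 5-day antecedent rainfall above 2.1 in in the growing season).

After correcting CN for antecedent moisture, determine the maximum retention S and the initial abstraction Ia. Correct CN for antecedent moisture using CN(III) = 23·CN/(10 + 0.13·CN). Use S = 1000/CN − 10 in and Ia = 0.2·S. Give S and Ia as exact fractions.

S = 1900/713 in ≈ 2.665 in; Ia = 380/713 in ≈ 0.533 in

Adjust CN=62 to AMC III: 23·62/(10 + 0.13·62) → 1426 ÷ (903/50) = 71300/903 ≈ 78.959
Retention S: 1000/CN − 10 with CN=78.959 → S = 1900/713 ≈ 2.665 in
Initial abstraction Ia = S/5 = (1900/713)/5 = 380/713 ≈ 0.533 in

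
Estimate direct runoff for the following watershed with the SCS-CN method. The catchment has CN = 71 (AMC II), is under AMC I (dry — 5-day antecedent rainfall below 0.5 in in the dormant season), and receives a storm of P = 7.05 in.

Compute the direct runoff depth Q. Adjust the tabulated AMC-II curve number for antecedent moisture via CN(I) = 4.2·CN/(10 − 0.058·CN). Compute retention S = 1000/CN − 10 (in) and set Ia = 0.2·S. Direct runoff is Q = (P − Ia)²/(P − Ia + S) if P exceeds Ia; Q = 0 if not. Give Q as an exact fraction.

Adjust CN=71 to AMC I: 4.2·71/(10 − 0.058·71) → (1491/5) ÷ (2941/500) = 149100/2941 ≈ 50.697
Max retention: S = 1000/(149100/2941) − 10 = 14500/1491 in (≈ 9.725 in)
Ia = 0.2·(14500/1491) = 2900/1491 in ≈ 1.945 in
Excess rainfall: 7.050 − 1.945 = 5.105 in; P > Ia so Q > 0
Q = (152231/29820)²/((152231/29820) + 14500/1491) = (23174277361/889232400)/(442231/29820) = 23174277361/13187328420 in ≈ 1.757 in

Q = 23174277361/13187328420 in ≈ 1.757 in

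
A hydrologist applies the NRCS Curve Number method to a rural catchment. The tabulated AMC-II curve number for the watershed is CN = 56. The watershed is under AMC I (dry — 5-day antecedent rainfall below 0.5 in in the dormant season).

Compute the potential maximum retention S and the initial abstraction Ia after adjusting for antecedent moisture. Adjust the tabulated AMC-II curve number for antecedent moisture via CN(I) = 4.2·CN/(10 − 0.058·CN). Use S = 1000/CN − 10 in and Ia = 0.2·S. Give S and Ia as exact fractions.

S = 2750/147 in ≈ 18.707 in; Ia = 550/147 in ≈ 3.741 in

CN(I) from CN(II)=56: (4.2·56)/(10 − 0.058·56) = 7350/211 ≈ 34.834
S = 1000/(7350/211) − 10 = 2750/147 in ≈ 18.707 in
Ia = 0.2S: 0.2·18.707 = 3.741 in (exactly 550/147)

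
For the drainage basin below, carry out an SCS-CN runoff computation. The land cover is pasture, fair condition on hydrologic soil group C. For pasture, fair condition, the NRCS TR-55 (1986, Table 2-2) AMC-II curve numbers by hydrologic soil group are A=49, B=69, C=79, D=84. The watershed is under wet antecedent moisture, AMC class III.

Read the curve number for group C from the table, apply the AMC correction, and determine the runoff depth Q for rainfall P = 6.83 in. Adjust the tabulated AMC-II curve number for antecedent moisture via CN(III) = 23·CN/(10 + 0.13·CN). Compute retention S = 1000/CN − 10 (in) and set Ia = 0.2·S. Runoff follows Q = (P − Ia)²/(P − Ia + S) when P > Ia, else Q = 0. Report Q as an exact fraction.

NRCS table: pasture, fair condition, soil group C → CN(II) = 79
Adjust CN=79 to AMC III: 23·79/(10 + 0.13·79) → 1817 ÷ (2027/100) = 181700/2027 ≈ 89.640
Max retention: S = 1000/(181700/2027) − 10 = 2100/1817 in (≈ 1.156 in)
Ia = 0.2·(2100/1817) = 420/1817 in ≈ 0.231 in
Since P=6.830 > Ia=0.231: effective rainfall P−Ia = 1199011/181700 in
Q: (1199011/181700)² ÷ (1409011/181700) = 1437627378121/256017298700 in (≈ 5.615 in)

Q = 1437627378121/256017298700 in ≈ 5.615 in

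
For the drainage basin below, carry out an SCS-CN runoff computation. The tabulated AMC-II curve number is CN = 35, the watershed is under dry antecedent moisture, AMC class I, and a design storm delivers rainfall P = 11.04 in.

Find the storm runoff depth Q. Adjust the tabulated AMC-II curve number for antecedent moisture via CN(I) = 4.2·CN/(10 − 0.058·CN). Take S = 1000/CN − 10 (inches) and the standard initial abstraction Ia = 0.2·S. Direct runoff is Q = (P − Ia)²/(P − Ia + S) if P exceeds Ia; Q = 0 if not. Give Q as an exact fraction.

Q = 16289296/156713025 in ≈ 0.104 in

Dry (AMC I): CN(I) = 4.2·35/(10 − 0.058·35) = 147/(797/100) = 14700/797 ≈ 18.444
S = 1000/(14700/797) − 10 = 6500/147 in ≈ 44.218 in
Initial abstraction Ia = S/5 = (6500/147)/5 = 1300/147 ≈ 8.844 in
Since P=11.040 > Ia=8.844: effective rainfall P−Ia = 8072/3675 in
Runoff Q = (P−Ia)²/(P−Ia+S) = (2.196)²/(2.196+44.218) = 16289296/156713025 ≈ 0.104 in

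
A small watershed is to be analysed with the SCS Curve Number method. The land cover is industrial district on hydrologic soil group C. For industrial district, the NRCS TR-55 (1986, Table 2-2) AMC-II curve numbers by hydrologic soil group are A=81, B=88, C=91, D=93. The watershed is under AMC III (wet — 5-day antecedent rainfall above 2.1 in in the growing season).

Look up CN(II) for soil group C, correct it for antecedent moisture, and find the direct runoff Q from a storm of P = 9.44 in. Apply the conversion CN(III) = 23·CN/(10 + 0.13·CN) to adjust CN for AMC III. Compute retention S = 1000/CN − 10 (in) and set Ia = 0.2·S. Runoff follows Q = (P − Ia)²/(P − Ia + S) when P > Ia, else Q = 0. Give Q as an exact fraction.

NRCS table: industrial district, soil group C → CN(II) = 91
CN(III) from CN(II)=91: (23·91)/(10 + 0.13·91) = 209300/2183 ≈ 95.877
S = 1000/(209300/2183) − 10 = 900/2093 in ≈ 0.430 in
Initial abstraction Ia = S/5 = (900/2093)/5 = 180/2093 ≈ 0.086 in
P − Ia = 9.440 − 0.086 = 489448/52325 ≈ 9.354 in (> 0, runoff occurs)
Q: (489448/52325)² ÷ (511948/52325) = 59889836176/6696919775 in (≈ 8.943 in)

Q = 59889836176/6696919775 in ≈ 8.943 in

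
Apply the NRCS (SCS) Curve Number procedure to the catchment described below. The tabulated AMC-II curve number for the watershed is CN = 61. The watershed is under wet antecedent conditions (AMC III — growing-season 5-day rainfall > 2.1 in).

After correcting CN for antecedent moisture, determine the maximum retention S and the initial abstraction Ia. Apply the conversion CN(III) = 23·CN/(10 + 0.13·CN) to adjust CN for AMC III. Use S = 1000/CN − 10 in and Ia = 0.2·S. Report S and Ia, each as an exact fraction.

CN(III) from CN(II)=61: (23·61)/(10 + 0.13·61) = 140300/1793 ≈ 78.249
Retention S: 1000/CN − 10 with CN=78.249 → S = 3900/1403 ≈ 2.780 in
Ia = 0.2·(3900/1403) = 780/1403 in ≈ 0.556 in

S = 3900/1403 in ≈ 2.780 in; Ia = 780/1403 in ≈ 0.556 in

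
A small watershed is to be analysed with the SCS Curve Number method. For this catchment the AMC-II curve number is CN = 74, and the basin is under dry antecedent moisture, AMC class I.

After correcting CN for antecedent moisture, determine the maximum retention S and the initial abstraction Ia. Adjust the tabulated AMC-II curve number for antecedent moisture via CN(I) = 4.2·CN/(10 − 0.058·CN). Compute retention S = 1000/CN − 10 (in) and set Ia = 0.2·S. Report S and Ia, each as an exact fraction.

S = 6500/777 in ≈ 8.366 in; Ia = 1300/777 in ≈ 1.673 in

Adjust CN=74 to AMC I: 4.2·74/(10 − 0.058·74) → (1554/5) ÷ (1427/250) = 77700/1427 ≈ 54.450
Max retention: S = 1000/(77700/1427) − 10 = 6500/777 in (≈ 8.366 in)
Ia = 0.2·(6500/777) = 1300/777 in ≈ 1.673 in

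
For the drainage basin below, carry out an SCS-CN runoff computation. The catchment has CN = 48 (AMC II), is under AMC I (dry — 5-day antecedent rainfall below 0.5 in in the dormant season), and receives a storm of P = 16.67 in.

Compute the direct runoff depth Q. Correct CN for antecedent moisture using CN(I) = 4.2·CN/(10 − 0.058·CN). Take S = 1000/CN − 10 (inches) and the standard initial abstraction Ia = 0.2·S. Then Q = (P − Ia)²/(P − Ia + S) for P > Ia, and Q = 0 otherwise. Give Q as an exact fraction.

Q = 5259295441/1480632300 in ≈ 3.552 in

Adjust CN=48 to AMC I: 4.2·48/(10 − 0.058·48) → (1008/5) ÷ (902/125) = 12600/451 ≈ 27.938
Max retention: S = 1000/(12600/451) − 10 = 1625/63 in (≈ 25.794 in)
Ia = 0.2·(1625/63) = 325/63 in ≈ 5.159 in
Excess rainfall: 16.670 − 5.159 = 11.511 in; P > Ia so Q > 0
Q: (72521/6300)² ÷ (235021/6300) = 5259295441/1480632300 in (≈ 3.552 in)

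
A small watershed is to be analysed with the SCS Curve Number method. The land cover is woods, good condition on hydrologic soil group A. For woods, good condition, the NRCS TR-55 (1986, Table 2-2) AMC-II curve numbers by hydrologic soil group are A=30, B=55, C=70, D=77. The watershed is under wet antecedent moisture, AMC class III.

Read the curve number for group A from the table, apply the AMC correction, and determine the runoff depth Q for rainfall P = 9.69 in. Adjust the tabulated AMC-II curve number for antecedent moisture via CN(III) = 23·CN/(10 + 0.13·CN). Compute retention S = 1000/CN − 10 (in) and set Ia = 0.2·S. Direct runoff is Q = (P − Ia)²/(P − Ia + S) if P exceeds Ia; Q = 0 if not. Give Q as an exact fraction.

Q = 2794285321/847740900 in ≈ 3.296 in

NRCS table: woods, good condition, soil group A → CN(II) = 30
CN(III) from CN(II)=30: (23·30)/(10 + 0.13·30) = 6900/139 ≈ 49.640
Retention S: 1000/CN − 10 with CN=49.640 → S = 700/69 ≈ 10.145 in
Initial abstraction Ia = S/5 = (700/69)/5 = 140/69 ≈ 2.029 in
Excess rainfall: 9.690 − 2.029 = 7.661 in; P > Ia so Q > 0
Runoff Q = (P−Ia)²/(P−Ia+S) = (7.661)²/(7.661+10.145) = 2794285321/847740900 ≈ 3.296 in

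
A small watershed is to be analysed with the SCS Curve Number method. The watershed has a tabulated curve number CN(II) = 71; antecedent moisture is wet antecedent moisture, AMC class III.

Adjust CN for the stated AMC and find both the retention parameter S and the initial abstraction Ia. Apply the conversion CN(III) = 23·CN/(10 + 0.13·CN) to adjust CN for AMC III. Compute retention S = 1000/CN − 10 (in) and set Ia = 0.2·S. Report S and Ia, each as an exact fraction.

S = 2900/1633 in ≈ 1.776 in; Ia = 580/1633 in ≈ 0.355 in

Adjust CN=71 to AMC III: 23·71/(10 + 0.13·71) → 1633 ÷ (1923/100) = 163300/1923 ≈ 84.919
S = 1000/(163300/1923) − 10 = 2900/1633 in ≈ 1.776 in
Initial abstraction Ia = S/5 = (2900/1633)/5 = 580/1633 ≈ 0.355 in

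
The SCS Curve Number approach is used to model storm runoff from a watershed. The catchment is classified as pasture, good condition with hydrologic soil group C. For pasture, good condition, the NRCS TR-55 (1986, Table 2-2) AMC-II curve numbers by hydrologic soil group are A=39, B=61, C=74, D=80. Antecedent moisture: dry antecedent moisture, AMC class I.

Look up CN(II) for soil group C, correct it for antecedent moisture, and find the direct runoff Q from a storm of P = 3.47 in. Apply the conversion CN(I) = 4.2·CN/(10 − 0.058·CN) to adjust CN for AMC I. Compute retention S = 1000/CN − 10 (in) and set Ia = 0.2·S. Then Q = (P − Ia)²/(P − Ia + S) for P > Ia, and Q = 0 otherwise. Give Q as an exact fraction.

NRCS table: pasture, good condition, soil group C → CN(II) = 74
CN(I) from CN(II)=74: (4.2·74)/(10 − 0.058·74) = 77700/1427 ≈ 54.450
Retention S: 1000/CN − 10 with CN=54.450 → S = 6500/777 ≈ 8.366 in
Initial abstraction Ia = S/5 = (6500/777)/5 = 1300/777 ≈ 1.673 in
Excess rainfall: 3.470 − 1.673 = 1.797 in; P > Ia so Q > 0
Q = (139619/77700)²/((139619/77700) + 6500/777) = (19493465161/6037290000)/(789619/77700) = 19493465161/61353396300 in ≈ 0.318 in

Q = 19493465161/61353396300 in ≈ 0.318 in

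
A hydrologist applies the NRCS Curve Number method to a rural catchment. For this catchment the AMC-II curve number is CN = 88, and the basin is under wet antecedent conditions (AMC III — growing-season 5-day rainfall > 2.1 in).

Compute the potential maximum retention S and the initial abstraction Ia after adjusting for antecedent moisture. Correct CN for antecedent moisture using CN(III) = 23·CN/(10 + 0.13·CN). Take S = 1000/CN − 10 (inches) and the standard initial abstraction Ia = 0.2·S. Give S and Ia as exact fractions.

Wet (AMC III): CN(III) = 23·88/(10 + 0.13·88) = 2024/(536/25) = 6325/67 ≈ 94.403
S = 1000/(6325/67) − 10 = 150/253 in ≈ 0.593 in
Initial abstraction Ia = S/5 = (150/253)/5 = 30/253 ≈ 0.119 in

S = 150/253 in ≈ 0.593 in; Ia = 30/253 in ≈ 0.119 in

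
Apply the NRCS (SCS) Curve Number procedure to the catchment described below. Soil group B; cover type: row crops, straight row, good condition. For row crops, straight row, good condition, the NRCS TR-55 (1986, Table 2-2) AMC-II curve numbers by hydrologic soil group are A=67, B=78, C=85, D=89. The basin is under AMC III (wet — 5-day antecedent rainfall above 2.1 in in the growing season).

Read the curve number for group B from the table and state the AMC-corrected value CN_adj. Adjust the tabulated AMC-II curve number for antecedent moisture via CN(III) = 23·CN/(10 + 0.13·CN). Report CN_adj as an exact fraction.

NRCS table: row crops, straight row, good condition, soil group B → CN(II) = 78
Adjust CN=78 to AMC III: 23·78/(10 + 0.13·78) → 1794 ÷ (1007/50) = 89700/1007 ≈ 89.076

CN_adj = 89700/1007 ≈ 89.076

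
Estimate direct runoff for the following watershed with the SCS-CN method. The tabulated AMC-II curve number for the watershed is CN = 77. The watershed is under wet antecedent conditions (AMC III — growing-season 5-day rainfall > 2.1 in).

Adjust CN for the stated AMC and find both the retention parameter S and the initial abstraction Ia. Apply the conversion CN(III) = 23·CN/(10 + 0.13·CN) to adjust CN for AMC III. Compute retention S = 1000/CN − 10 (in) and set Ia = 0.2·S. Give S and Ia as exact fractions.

S = 100/77 in ≈ 1.299 in; Ia = 20/77 in ≈ 0.260 in

Wet (AMC III): CN(III) = 23·77/(10 + 0.13·77) = 1771/(2001/100) = 7700/87 ≈ 88.506
Max retention: S = 1000/(7700/87) − 10 = 100/77 in (≈ 1.299 in)
Ia = 0.2·(100/77) = 20/77 in ≈ 0.260 in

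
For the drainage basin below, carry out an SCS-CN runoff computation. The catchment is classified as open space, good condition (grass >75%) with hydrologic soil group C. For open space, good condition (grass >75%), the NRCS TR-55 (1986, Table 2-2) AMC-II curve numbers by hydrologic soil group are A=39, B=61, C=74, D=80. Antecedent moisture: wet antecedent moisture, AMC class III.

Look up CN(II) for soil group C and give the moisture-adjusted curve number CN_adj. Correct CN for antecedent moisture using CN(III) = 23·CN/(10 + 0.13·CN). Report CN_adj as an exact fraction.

NRCS table: open space, good condition (grass >75%), soil group C → CN(II) = 74
CN(III) from CN(II)=74: (23·74)/(10 + 0.13·74) = 85100/981 ≈ 86.748

CN_adj = 85100/981 ≈ 86.748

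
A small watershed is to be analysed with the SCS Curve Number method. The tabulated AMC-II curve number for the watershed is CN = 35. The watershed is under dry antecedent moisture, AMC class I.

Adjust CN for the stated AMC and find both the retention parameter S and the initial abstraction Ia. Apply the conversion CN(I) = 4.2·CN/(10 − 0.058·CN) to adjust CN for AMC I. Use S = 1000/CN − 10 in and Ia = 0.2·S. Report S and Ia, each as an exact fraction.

S = 6500/147 in ≈ 44.218 in; Ia = 1300/147 in ≈ 8.844 in

Dry (AMC I): CN(I) = 4.2·35/(10 − 0.058·35) = 147/(797/100) = 14700/797 ≈ 18.444
Max retention: S = 1000/(14700/797) − 10 = 6500/147 in (≈ 44.218 in)
Initial abstraction Ia = S/5 = (6500/147)/5 = 1300/147 ≈ 8.844 in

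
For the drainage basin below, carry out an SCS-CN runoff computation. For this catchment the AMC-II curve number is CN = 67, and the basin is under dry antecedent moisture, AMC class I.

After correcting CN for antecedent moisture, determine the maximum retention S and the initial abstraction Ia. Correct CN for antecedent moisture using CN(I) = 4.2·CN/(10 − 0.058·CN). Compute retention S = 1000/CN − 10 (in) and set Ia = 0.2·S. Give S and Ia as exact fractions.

Dry (AMC I): CN(I) = 4.2·67/(10 − 0.058·67) = (1407/5)/(3057/500) = 46900/1019 ≈ 46.026
S = 1000/(46900/1019) − 10 = 5500/469 in ≈ 11.727 in
Ia = 0.2·(5500/469) = 1100/469 in ≈ 2.345 in

S = 5500/469 in ≈ 11.727 in; Ia = 1100/469 in ≈ 2.345 in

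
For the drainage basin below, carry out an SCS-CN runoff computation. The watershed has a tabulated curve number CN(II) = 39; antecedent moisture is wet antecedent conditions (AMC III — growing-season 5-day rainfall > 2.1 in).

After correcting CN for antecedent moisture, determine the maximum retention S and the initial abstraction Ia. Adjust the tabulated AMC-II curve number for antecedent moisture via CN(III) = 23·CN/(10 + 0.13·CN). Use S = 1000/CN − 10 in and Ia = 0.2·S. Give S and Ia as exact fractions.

Wet (AMC III): CN(III) = 23·39/(10 + 0.13·39) = 897/(1507/100) = 89700/1507 ≈ 59.522
Retention S: 1000/CN − 10 with CN=59.522 → S = 6100/897 ≈ 6.800 in
Ia = 0.2S: 0.2·6.800 = 1.360 in (exactly 1220/897)

S = 6100/897 in ≈ 6.800 in; Ia = 1220/897 in ≈ 1.360 in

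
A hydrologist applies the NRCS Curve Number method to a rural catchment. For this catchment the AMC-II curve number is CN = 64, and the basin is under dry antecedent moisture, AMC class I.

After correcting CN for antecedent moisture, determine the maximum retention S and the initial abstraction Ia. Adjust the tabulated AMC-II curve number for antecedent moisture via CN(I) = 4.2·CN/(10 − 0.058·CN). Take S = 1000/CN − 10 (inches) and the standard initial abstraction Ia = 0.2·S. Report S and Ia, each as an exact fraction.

S = 375/28 in ≈ 13.393 in; Ia = 75/28 in ≈ 2.679 in

CN(I) from CN(II)=64: (4.2·64)/(10 − 0.058·64) = 5600/131 ≈ 42.748
S = 1000/(5600/131) − 10 = 375/28 in ≈ 13.393 in
Ia = 0.2·(375/28) = 75/28 in ≈ 2.679 in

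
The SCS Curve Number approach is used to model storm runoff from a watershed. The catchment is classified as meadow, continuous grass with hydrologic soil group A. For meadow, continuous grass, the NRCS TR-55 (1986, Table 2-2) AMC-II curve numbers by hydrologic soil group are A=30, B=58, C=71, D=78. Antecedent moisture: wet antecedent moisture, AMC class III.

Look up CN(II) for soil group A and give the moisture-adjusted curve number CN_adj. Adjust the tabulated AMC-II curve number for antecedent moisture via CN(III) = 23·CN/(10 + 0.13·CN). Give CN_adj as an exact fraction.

NRCS table: meadow, continuous grass, soil group A → CN(II) = 30
CN(III) from CN(II)=30: (23·30)/(10 + 0.13·30) = 6900/139 ≈ 49.640

CN_adj = 6900/139 ≈ 49.640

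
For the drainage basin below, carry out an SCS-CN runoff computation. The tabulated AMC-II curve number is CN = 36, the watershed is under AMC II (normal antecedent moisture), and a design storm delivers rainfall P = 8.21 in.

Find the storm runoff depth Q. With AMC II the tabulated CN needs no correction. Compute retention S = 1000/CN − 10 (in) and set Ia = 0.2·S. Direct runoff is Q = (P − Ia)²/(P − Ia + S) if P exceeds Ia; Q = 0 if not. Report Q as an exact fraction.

AMC II — tabulated CN = 36 applies directly.
Max retention: S = 1000/36 − 10 = 160/9 in (≈ 17.778 in)
Ia = 0.2S: 0.2·17.778 = 3.556 in (exactly 32/9)
Since P=8.210 > Ia=3.556: effective rainfall P−Ia = 4189/900 in
Runoff Q = (P−Ia)²/(P−Ia+S) = (4.654)²/(4.654+17.778) = 17547721/18170100 ≈ 0.966 in

Q = 17547721/18170100 in ≈ 0.966 in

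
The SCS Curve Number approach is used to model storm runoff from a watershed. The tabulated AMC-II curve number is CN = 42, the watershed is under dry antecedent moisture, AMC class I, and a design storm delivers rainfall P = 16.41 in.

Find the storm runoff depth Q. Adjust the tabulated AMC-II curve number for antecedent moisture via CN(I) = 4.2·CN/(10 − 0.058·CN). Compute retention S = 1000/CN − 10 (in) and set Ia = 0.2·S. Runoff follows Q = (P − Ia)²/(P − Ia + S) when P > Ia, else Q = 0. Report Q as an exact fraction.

Q = 188079209761/83070332100 in ≈ 2.264 in

Adjust CN=42 to AMC I: 4.2·42/(10 − 0.058·42) → (882/5) ÷ (1891/250) = 44100/1891 ≈ 23.321
S = 1000/(44100/1891) − 10 = 14500/441 in ≈ 32.880 in
Initial abstraction Ia = S/5 = (14500/441)/5 = 2900/441 ≈ 6.576 in
Since P=16.410 > Ia=6.576: effective rainfall P−Ia = 433681/44100 in
Q: (433681/44100)² ÷ (1883681/44100) = 188079209761/83070332100 in (≈ 2.264 in)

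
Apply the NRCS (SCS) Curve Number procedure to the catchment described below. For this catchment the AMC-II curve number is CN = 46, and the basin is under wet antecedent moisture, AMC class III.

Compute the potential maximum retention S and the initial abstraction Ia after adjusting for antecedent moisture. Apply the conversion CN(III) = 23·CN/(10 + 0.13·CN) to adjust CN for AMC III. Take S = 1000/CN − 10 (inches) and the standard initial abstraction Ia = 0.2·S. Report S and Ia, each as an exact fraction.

Adjust CN=46 to AMC III: 23·46/(10 + 0.13·46) → 1058 ÷ (799/50) = 52900/799 ≈ 66.208
Retention S: 1000/CN − 10 with CN=66.208 → S = 2700/529 ≈ 5.104 in
Ia = 0.2S: 0.2·5.104 = 1.021 in (exactly 540/529)

S = 2700/529 in ≈ 5.104 in; Ia = 540/529 in ≈ 1.021 in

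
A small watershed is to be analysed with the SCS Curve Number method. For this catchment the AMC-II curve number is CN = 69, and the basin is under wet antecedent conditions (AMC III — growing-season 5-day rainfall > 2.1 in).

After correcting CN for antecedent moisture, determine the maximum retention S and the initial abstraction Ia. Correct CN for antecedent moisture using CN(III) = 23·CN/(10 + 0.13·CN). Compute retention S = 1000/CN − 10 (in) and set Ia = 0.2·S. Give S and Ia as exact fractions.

S = 3100/1587 in ≈ 1.953 in; Ia = 620/1587 in ≈ 0.391 in

Adjust CN=69 to AMC III: 23·69/(10 + 0.13·69) → 1587 ÷ (1897/100) = 158700/1897 ≈ 83.658
Max retention: S = 1000/(158700/1897) − 10 = 3100/1587 in (≈ 1.953 in)
Ia = 0.2·(3100/1587) = 620/1587 in ≈ 0.391 in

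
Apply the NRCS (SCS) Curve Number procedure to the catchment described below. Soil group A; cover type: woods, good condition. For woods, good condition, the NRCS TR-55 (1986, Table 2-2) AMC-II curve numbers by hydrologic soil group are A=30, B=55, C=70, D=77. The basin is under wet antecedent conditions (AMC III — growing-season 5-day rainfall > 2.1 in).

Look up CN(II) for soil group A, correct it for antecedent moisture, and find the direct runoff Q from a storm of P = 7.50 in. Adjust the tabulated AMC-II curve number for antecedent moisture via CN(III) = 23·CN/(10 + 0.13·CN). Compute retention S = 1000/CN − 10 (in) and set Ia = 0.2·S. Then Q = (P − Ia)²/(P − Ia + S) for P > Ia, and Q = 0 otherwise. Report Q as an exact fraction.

NRCS table: woods, good condition, soil group A → CN(II) = 30
CN(III) from CN(II)=30: (23·30)/(10 + 0.13·30) = 6900/139 ≈ 49.640
Retention S: 1000/CN − 10 with CN=49.640 → S = 700/69 ≈ 10.145 in
Ia = 0.2·(700/69) = 140/69 in ≈ 2.029 in
Since P=7.500 > Ia=2.029: effective rainfall P−Ia = 755/138 in
Q = (755/138)²/((755/138) + 700/69) = (570025/19044)/(2155/138) = 114005/59478 in ≈ 1.917 in

Q = 114005/59478 in ≈ 1.917 in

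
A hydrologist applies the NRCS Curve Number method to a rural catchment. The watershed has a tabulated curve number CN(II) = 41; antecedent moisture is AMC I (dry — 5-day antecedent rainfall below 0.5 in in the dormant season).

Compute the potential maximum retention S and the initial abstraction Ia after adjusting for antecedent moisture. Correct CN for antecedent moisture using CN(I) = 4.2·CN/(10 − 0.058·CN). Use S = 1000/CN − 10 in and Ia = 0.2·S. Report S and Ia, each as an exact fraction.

CN(I) from CN(II)=41: (4.2·41)/(10 − 0.058·41) = 86100/3811 ≈ 22.592
S = 1000/(86100/3811) − 10 = 29500/861 in ≈ 34.262 in
Initial abstraction Ia = S/5 = (29500/861)/5 = 5900/861 ≈ 6.852 in

S = 29500/861 in ≈ 34.262 in; Ia = 5900/861 in ≈ 6.852 in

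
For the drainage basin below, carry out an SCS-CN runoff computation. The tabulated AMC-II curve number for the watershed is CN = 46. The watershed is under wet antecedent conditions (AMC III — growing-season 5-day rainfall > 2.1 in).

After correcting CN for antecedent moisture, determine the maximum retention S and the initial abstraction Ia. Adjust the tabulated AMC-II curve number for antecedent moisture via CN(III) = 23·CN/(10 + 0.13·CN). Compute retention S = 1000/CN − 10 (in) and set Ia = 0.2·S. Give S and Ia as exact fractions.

S = 2700/529 in ≈ 5.104 in; Ia = 540/529 in ≈ 1.021 in

Wet (AMC III): CN(III) = 23·46/(10 + 0.13·46) = 1058/(799/50) = 52900/799 ≈ 66.208
Max retention: S = 1000/(52900/799) − 10 = 2700/529 in (≈ 5.104 in)
Ia = 0.2S: 0.2·5.104 = 1.021 in (exactly 540/529)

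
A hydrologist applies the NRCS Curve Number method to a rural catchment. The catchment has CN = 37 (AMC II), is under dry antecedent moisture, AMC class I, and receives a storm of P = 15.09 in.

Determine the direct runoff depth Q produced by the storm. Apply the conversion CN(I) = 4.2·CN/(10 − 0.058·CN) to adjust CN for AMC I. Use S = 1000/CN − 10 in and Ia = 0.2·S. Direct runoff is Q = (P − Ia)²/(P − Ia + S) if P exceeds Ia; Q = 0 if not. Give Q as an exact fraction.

CN(I) from CN(II)=37: (4.2·37)/(10 − 0.058·37) = 3700/187 ≈ 19.786
Retention S: 1000/CN − 10 with CN=19.786 → S = 1500/37 ≈ 40.541 in
Ia = 0.2·(1500/37) = 300/37 in ≈ 8.108 in
Since P=15.090 > Ia=8.108: effective rainfall P−Ia = 25833/3700 in
Q: (25833/3700)² ÷ (175833/3700) = 74149321/72286900 in (≈ 1.026 in)

Q = 74149321/72286900 in ≈ 1.026 in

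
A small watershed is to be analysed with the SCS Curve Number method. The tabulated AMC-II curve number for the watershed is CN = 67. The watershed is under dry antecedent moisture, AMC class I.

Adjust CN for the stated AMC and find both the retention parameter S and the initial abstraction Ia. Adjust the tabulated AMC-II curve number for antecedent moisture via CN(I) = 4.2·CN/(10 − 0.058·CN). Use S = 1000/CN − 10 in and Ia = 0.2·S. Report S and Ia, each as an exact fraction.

Dry (AMC I): CN(I) = 4.2·67/(10 − 0.058·67) = (1407/5)/(3057/500) = 46900/1019 ≈ 46.026
Retention S: 1000/CN − 10 with CN=46.026 → S = 5500/469 ≈ 11.727 in
Ia = 0.2·(5500/469) = 1100/469 in ≈ 2.345 in

S = 5500/469 in ≈ 11.727 in; Ia = 1100/469 in ≈ 2.345 in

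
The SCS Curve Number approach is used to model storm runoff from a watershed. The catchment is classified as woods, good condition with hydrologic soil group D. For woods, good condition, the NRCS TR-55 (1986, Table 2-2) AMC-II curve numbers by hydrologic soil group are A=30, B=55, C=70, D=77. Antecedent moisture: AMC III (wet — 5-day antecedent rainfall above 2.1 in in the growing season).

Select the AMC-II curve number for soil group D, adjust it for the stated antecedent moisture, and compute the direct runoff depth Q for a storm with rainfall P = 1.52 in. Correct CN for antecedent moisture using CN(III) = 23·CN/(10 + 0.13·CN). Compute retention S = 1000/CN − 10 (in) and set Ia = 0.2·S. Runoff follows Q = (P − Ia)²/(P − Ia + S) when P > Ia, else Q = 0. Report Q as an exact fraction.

NRCS table: woods, good condition, soil group D → CN(II) = 77
CN(III) from CN(II)=77: (23·77)/(10 + 0.13·77) = 7700/87 ≈ 88.506
Retention S: 1000/CN − 10 with CN=88.506 → S = 100/77 ≈ 1.299 in
Initial abstraction Ia = S/5 = (100/77)/5 = 20/77 ≈ 0.260 in
Since P=1.520 > Ia=0.260: effective rainfall P−Ia = 2426/1925 in
Q: (2426/1925)² ÷ (4926/1925) = 2942738/4741275 in (≈ 0.621 in)

Q = 2942738/4741275 in ≈ 0.621 in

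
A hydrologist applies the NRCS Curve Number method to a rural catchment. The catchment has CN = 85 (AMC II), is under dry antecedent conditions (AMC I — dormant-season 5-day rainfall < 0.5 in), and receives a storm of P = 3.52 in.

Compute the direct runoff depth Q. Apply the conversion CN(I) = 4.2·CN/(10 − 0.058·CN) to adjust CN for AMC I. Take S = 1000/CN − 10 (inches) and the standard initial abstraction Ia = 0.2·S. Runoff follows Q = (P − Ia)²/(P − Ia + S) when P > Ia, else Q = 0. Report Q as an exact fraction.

Dry (AMC I): CN(I) = 4.2·85/(10 − 0.058·85) = 357/(507/100) = 11900/169 ≈ 70.414
S = 1000/(11900/169) − 10 = 500/119 in ≈ 4.202 in
Initial abstraction Ia = S/5 = (500/119)/5 = 100/119 ≈ 0.840 in
Since P=3.520 > Ia=0.840: effective rainfall P−Ia = 7972/2975 in
Runoff Q = (P−Ia)²/(P−Ia+S) = (2.680)²/(2.680+4.202) = 7944098/7613025 ≈ 1.043 in

Q = 7944098/7613025 in ≈ 1.043 in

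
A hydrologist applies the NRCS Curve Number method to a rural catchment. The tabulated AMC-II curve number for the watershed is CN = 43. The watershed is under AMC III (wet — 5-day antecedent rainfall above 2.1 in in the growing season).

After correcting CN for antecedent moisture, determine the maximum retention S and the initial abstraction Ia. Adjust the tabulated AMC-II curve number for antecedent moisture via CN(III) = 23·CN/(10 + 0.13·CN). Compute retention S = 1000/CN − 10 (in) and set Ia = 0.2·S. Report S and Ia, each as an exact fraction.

S = 5700/989 in ≈ 5.763 in; Ia = 1140/989 in ≈ 1.153 in

Wet (AMC III): CN(III) = 23·43/(10 + 0.13·43) = 989/(1559/100) = 98900/1559 ≈ 63.438
Retention S: 1000/CN − 10 with CN=63.438 → S = 5700/989 ≈ 5.763 in
Initial abstraction Ia = S/5 = (5700/989)/5 = 1140/989 ≈ 1.153 in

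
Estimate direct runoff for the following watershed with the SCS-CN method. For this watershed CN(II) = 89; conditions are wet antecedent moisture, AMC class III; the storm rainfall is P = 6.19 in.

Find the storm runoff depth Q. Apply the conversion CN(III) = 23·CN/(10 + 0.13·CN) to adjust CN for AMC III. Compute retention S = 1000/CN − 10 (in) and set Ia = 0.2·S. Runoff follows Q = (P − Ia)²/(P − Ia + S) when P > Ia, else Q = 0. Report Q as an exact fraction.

CN(III) from CN(II)=89: (23·89)/(10 + 0.13·89) = 204700/2157 ≈ 94.900
Max retention: S = 1000/(204700/2157) − 10 = 1100/2047 in (≈ 0.537 in)
Ia = 0.2·(1100/2047) = 220/2047 in ≈ 0.107 in
Since P=6.190 > Ia=0.107: effective rainfall P−Ia = 1245093/204700 in
Q: (1245093/204700)² ÷ (1355093/204700) = 1550256578649/277387537100 in (≈ 5.589 in)

Q = 1550256578649/277387537100 in ≈ 5.589 in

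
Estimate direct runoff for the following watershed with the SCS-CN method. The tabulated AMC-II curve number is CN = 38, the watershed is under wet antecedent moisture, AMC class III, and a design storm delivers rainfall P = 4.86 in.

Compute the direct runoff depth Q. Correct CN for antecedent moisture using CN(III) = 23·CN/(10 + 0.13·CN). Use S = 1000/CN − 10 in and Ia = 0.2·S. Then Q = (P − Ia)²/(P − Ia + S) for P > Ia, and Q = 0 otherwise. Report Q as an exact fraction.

CN(III) from CN(II)=38: (23·38)/(10 + 0.13·38) = 43700/747 ≈ 58.501
Max retention: S = 1000/(43700/747) − 10 = 3100/437 in (≈ 7.094 in)
Ia = 0.2S: 0.2·7.094 = 1.419 in (exactly 620/437)
Excess rainfall: 4.860 − 1.419 = 3.441 in; P > Ia so Q > 0
Runoff Q = (P−Ia)²/(P−Ia+S) = (3.441)²/(3.441+7.094) = 5653686481/5029673350 ≈ 1.124 in

Q = 5653686481/5029673350 in ≈ 1.124 in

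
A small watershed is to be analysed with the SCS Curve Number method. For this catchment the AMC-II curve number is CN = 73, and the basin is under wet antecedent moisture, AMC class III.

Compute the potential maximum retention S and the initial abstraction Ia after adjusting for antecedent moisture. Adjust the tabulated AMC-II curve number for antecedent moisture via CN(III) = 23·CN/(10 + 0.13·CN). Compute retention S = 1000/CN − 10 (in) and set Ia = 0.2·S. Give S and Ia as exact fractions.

CN(III) from CN(II)=73: (23·73)/(10 + 0.13·73) = 167900/1949 ≈ 86.147
Max retention: S = 1000/(167900/1949) − 10 = 2700/1679 in (≈ 1.608 in)
Ia = 0.2·(2700/1679) = 540/1679 in ≈ 0.322 in

S = 2700/1679 in ≈ 1.608 in; Ia = 540/1679 in ≈ 0.322 in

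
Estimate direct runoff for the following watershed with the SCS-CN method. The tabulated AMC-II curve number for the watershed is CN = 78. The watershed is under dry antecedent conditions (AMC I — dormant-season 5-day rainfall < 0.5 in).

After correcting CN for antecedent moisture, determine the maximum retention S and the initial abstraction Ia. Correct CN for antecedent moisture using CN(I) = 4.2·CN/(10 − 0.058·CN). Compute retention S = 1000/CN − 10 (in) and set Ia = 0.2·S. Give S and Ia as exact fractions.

CN(I) from CN(II)=78: (4.2·78)/(10 − 0.058·78) = 81900/1369 ≈ 59.825
Max retention: S = 1000/(81900/1369) − 10 = 5500/819 in (≈ 6.716 in)
Initial abstraction Ia = S/5 = (5500/819)/5 = 1100/819 ≈ 1.343 in

S = 5500/819 in ≈ 6.716 in; Ia = 1100/819 in ≈ 1.343 in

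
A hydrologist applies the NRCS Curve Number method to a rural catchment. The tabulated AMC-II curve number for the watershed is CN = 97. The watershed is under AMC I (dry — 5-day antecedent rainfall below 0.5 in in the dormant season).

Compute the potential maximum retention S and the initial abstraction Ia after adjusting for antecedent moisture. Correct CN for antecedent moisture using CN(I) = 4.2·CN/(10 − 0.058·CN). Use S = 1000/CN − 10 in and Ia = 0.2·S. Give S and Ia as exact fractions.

CN(I) from CN(II)=97: (4.2·97)/(10 − 0.058·97) = 67900/729 ≈ 93.141
S = 1000/(67900/729) − 10 = 500/679 in ≈ 0.736 in
Ia = 0.2·(500/679) = 100/679 in ≈ 0.147 in

S = 500/679 in ≈ 0.736 in; Ia = 100/679 in ≈ 0.147 in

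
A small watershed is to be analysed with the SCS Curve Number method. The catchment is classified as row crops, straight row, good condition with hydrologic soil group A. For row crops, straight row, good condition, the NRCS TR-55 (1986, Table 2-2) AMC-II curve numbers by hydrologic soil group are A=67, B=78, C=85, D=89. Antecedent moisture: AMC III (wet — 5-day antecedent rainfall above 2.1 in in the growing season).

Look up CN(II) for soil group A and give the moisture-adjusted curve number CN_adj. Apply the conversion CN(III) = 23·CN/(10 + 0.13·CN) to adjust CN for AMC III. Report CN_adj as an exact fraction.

CN_adj = 154100/1871 ≈ 82.362

NRCS table: row crops, straight row, good condition, soil group A → CN(II) = 67
Wet (AMC III): CN(III) = 23·67/(10 + 0.13·67) = 1541/(1871/100) = 154100/1871 ≈ 82.362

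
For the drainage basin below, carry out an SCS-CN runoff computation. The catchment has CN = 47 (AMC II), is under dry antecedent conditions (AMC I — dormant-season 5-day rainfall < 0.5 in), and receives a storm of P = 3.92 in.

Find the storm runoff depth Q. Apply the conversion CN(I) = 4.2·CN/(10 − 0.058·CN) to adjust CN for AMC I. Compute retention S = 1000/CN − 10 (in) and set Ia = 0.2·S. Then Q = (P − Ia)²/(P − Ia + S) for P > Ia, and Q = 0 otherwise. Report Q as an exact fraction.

Q = 0 in ≈ 0.000 in

Adjust CN=47 to AMC I: 4.2·47/(10 − 0.058·47) → (987/5) ÷ (3637/500) = 98700/3637 ≈ 27.138
S = 1000/(98700/3637) − 10 = 26500/987 in ≈ 26.849 in
Ia = 0.2S: 0.2·26.849 = 5.370 in (exactly 5300/987)
P = 3.920 ≤ Ia = 5.370 in: entire storm abstracted, Q = 0.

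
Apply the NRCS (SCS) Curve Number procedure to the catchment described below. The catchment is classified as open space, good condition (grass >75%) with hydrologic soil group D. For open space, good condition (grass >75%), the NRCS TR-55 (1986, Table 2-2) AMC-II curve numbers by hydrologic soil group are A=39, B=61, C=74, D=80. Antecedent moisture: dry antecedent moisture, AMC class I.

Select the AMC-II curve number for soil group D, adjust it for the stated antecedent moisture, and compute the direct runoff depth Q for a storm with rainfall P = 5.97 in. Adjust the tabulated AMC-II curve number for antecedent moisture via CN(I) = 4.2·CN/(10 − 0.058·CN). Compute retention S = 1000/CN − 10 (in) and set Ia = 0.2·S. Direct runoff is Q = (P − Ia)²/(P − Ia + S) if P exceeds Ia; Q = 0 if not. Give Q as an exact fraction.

Q = 100741369/47327700 in ≈ 2.129 in

NRCS table: open space, good condition (grass >75%), soil group D → CN(II) = 80
Adjust CN=80 to AMC I: 4.2·80/(10 − 0.058·80) → 336 ÷ (134/25) = 4200/67 ≈ 62.687
Retention S: 1000/CN − 10 with CN=62.687 → S = 125/21 ≈ 5.952 in
Ia = 0.2·(125/21) = 25/21 in ≈ 1.190 in
Since P=5.970 > Ia=1.190: effective rainfall P−Ia = 10037/2100 in
Runoff Q = (P−Ia)²/(P−Ia+S) = (4.780)²/(4.780+5.952) = 100741369/47327700 ≈ 2.129 in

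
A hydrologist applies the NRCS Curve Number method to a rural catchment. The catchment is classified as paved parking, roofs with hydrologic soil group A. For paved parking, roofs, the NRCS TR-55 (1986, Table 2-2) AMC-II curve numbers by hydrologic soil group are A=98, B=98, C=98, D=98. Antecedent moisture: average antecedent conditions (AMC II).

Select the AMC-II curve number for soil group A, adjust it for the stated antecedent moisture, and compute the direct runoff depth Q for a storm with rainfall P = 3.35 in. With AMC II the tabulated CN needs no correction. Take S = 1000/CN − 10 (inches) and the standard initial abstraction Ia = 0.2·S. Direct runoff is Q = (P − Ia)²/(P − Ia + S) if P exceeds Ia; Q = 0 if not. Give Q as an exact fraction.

NRCS table: paved parking, roofs, soil group A → CN(II) = 98
AMC II — tabulated CN = 98 applies directly.
Retention S: 1000/CN − 10 with CN=98.000 → S = 10/49 ≈ 0.204 in
Initial abstraction Ia = S/5 = (10/49)/5 = 2/49 ≈ 0.041 in
P − Ia = 3.350 − 0.041 = 3243/980 ≈ 3.309 in (> 0, runoff occurs)
Q: (3243/980)² ÷ (3443/980) = 10517049/3374140 in (≈ 3.117 in)

Q = 10517049/3374140 in ≈ 3.117 in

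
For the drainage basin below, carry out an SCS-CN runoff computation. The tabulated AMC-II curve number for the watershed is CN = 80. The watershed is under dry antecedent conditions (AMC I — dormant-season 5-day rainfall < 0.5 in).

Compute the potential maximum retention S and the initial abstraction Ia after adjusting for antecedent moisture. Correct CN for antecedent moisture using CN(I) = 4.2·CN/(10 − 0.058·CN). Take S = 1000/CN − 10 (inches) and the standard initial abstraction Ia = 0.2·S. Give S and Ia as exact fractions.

Adjust CN=80 to AMC I: 4.2·80/(10 − 0.058·80) → 336 ÷ (134/25) = 4200/67 ≈ 62.687
Max retention: S = 1000/(4200/67) − 10 = 125/21 in (≈ 5.952 in)
Initial abstraction Ia = S/5 = (125/21)/5 = 25/21 ≈ 1.190 in

S = 125/21 in ≈ 5.952 in; Ia = 25/21 in ≈ 1.190 in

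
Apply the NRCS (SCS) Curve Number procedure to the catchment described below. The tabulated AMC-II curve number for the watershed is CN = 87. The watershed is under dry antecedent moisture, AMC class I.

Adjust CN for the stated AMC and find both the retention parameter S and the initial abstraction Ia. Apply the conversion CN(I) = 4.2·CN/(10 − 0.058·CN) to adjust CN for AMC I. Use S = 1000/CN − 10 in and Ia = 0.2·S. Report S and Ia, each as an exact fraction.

S = 6500/1827 in ≈ 3.558 in; Ia = 1300/1827 in ≈ 0.712 in

Dry (AMC I): CN(I) = 4.2·87/(10 − 0.058·87) = (1827/5)/(2477/500) = 182700/2477 ≈ 73.759
Max retention: S = 1000/(182700/2477) − 10 = 6500/1827 in (≈ 3.558 in)
Initial abstraction Ia = S/5 = (6500/1827)/5 = 1300/1827 ≈ 0.712 in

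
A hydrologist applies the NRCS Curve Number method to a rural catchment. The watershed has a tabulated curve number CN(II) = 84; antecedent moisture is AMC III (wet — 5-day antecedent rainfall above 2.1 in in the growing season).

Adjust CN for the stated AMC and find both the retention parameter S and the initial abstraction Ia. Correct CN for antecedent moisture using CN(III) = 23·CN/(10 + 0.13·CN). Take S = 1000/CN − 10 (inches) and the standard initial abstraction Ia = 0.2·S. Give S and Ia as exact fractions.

S = 400/483 in ≈ 0.828 in; Ia = 80/483 in ≈ 0.166 in

CN(III) from CN(II)=84: (23·84)/(10 + 0.13·84) = 48300/523 ≈ 92.352
Max retention: S = 1000/(48300/523) − 10 = 400/483 in (≈ 0.828 in)
Initial abstraction Ia = S/5 = (400/483)/5 = 80/483 ≈ 0.166 in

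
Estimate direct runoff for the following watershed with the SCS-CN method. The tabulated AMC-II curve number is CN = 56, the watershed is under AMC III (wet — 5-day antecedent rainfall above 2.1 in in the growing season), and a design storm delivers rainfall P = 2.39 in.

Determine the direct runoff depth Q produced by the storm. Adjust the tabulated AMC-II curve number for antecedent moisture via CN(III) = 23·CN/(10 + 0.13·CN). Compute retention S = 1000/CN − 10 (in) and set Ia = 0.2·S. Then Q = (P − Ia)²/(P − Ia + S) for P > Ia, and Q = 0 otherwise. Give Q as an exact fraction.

CN(III) from CN(II)=56: (23·56)/(10 + 0.13·56) = 4025/54 ≈ 74.537
Max retention: S = 1000/(4025/54) − 10 = 550/161 in (≈ 3.416 in)
Initial abstraction Ia = S/5 = (550/161)/5 = 110/161 ≈ 0.683 in
P − Ia = 2.390 − 0.683 = 27479/16100 ≈ 1.707 in (> 0, runoff occurs)
Runoff Q = (P−Ia)²/(P−Ia+S) = (1.707)²/(1.707+3.416) = 755095441/1327911900 ≈ 0.569 in

Q = 755095441/1327911900 in ≈ 0.569 in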